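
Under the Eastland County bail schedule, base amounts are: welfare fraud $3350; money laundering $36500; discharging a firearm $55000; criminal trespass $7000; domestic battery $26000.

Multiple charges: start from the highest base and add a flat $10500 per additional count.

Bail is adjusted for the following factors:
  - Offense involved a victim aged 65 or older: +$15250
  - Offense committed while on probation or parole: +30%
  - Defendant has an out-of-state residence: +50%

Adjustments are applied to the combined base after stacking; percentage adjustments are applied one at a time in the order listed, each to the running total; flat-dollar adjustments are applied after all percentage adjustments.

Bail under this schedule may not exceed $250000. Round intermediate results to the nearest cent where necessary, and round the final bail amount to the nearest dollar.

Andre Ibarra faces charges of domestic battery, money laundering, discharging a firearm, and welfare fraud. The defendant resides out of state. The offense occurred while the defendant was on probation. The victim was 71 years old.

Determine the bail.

Base amounts from the schedule: domestic battery $26000; money laundering $36500; discharging a firearm $55000; welfare fraud $3350.
Stacking rule: highest base plus $10500 per additional charge. Highest is discharging a firearm at $55000; 3 additional charges → +$31500. Combined base = $86500.
Offense committed while on probation or parole (+30%): $86500 × 1.3 = $112450.
Defendant has an out-of-state residence (+50%): $112450 × 1.5 = $168675.
Offense involved a victim aged 65 or older (+$15250 flat): $168675 + $15250 = $183925.
$183925 is within the $250000 maximum.

$183925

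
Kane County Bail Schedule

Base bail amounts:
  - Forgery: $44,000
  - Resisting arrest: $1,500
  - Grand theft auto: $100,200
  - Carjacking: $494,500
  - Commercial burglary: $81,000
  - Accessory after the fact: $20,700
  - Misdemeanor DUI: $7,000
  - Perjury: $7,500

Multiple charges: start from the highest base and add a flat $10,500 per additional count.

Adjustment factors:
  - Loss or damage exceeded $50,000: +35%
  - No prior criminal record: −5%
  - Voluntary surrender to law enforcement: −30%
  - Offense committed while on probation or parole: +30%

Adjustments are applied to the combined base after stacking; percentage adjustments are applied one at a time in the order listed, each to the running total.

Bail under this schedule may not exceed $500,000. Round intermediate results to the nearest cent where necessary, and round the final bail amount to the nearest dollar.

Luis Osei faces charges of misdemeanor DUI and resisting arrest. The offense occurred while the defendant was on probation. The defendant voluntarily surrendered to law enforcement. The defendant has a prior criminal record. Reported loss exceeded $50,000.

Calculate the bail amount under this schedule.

Base amounts from the schedule: misdemeanor DUI $7,000; resisting arrest $1,500.
Stacking rule: highest base plus $10,500 per additional charge. Highest is misdemeanor DUI at $7,000; 1 additional charge → +$10,500. Combined base = $17,500.
Loss or damage exceeded $50,000 (+35%): $17,500 × 1.35 = $23,625.
Voluntary surrender to law enforcement (−30%): $23,625 × 0.7 = $16,537.50.
Offense committed while on probation or parole (+30%): $16,537.50 × 1.3 = $21,498.75.
$21,498.75 is within the $500,000 maximum.
Rounded to the nearest dollar: $21,499.

$21,499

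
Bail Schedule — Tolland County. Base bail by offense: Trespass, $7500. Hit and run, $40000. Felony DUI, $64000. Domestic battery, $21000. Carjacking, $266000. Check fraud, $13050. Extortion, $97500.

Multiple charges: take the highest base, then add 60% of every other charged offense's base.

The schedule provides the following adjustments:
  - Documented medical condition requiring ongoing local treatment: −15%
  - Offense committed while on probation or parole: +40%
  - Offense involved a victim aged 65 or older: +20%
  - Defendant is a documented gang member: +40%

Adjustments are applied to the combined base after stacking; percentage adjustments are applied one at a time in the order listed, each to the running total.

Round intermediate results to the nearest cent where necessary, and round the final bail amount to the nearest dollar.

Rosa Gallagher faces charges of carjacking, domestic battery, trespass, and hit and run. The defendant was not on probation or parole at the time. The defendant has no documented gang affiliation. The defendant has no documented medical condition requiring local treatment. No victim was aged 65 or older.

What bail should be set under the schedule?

$307100

Base amounts from the schedule: carjacking $266000; domestic battery $21000; trespass $7500; hit and run $40000.
Stacking rule: highest base plus 60% of each additional charge. Highest is carjacking at $266000. Additional: $21000 × 60% = $12600; $7500 × 60% = $4500; $40000 × 60% = $24000. Combined base = $266000 + $41100 = $307100.
No adjustment factors apply to this defendant.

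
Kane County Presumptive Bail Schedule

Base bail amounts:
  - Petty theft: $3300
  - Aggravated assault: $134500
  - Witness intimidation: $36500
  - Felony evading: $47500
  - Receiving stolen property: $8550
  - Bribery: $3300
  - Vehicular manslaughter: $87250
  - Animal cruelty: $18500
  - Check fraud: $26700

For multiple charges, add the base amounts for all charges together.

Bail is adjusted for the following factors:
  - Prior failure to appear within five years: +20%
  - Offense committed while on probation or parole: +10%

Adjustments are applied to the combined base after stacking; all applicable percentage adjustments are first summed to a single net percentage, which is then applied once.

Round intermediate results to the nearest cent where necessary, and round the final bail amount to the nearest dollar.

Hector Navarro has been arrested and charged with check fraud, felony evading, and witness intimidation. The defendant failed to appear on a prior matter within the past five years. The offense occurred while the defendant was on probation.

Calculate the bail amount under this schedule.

Base amounts from the schedule: check fraud $26700; felony evading $47500; witness intimidation $36500.
Stacking rule: sum of all bases. $26700 + $47500 + $36500 = $110700.
Net percentage adjustment: +20% +10% = +30%. $110700 × 1.3 = $143910.

$143910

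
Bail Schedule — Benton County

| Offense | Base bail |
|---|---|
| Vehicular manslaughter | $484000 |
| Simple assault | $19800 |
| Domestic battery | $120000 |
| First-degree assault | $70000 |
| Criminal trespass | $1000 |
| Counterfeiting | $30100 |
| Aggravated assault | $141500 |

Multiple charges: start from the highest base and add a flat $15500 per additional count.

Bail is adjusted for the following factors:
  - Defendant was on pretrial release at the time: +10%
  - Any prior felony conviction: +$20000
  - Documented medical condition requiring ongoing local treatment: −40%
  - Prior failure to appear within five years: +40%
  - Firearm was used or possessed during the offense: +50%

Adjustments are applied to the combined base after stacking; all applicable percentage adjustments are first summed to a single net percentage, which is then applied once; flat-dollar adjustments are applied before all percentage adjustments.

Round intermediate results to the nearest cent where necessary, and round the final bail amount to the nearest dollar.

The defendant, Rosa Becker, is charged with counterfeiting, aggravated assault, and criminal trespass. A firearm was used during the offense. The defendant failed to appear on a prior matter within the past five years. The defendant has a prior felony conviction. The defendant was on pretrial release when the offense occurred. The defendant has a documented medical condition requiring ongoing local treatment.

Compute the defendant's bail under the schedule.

Base amounts from the schedule: counterfeiting $30100; aggravated assault $141500; criminal trespass $1000.
Stacking rule: highest base plus $15500 per additional charge. Highest is aggravated assault at $141500; 2 additional charges → +$31000. Combined base = $172500.
Any prior felony conviction (+$20000 flat): $172500 + $20000 = $192500.
Net percentage adjustment: +10% −40% +40% +50% = +60%. $192500 × 1.6 = $308000.

$308000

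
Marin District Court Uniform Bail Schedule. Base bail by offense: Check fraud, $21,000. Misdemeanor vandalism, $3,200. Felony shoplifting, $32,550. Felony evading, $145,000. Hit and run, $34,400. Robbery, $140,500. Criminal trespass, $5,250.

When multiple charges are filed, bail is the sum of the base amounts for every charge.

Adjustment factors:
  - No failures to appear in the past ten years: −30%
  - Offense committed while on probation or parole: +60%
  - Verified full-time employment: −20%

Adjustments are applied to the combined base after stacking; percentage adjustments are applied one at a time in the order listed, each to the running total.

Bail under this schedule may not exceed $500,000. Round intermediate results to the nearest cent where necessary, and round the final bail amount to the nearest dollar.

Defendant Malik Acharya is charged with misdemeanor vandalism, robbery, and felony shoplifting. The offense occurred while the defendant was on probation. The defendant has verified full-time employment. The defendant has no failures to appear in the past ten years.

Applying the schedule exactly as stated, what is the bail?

$157,920

Base amounts from the schedule: misdemeanor vandalism $3,200; robbery $140,500; felony shoplifting $32,550.
Stacking rule: sum of all bases. $3,200 + $140,500 + $32,550 = $176,250.
No failures to appear in the past ten years (−30%): $176,250 × 0.7 = $123,375.
Offense committed while on probation or parole (+60%): $123,375 × 1.6 = $197,400.
Verified full-time employment (−20%): $197,400 × 0.8 = $157,920.
$157,920 is within the $500,000 maximum.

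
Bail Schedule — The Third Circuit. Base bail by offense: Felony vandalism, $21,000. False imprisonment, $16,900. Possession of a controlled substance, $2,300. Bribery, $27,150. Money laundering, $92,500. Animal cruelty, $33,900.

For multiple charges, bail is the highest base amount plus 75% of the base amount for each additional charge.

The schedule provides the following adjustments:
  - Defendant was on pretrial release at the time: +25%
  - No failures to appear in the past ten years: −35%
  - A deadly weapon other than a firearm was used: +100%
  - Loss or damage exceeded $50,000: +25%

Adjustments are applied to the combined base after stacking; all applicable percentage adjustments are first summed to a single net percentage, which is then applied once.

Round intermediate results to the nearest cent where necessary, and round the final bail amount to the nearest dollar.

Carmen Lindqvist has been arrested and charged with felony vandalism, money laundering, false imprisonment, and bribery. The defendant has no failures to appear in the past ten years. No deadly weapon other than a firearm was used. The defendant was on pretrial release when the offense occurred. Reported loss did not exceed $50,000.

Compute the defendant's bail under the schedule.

$127,159

Base amounts from the schedule: felony vandalism $21,000; money laundering $92,500; false imprisonment $16,900; bribery $27,150.
Stacking rule: highest base plus 75% of each additional charge. Highest is money laundering at $92,500. Additional: $21,000 × 75% = $15,750; $16,900 × 75% = $12,675; $27,150 × 75% = $20,362.50. Combined base = $92,500 + $48,787.50 = $141,287.50.
Net percentage adjustment: +25% −35% = −10%. $141,287.50 × 0.9 = $127,158.75.
Rounded to the nearest dollar: $127,159.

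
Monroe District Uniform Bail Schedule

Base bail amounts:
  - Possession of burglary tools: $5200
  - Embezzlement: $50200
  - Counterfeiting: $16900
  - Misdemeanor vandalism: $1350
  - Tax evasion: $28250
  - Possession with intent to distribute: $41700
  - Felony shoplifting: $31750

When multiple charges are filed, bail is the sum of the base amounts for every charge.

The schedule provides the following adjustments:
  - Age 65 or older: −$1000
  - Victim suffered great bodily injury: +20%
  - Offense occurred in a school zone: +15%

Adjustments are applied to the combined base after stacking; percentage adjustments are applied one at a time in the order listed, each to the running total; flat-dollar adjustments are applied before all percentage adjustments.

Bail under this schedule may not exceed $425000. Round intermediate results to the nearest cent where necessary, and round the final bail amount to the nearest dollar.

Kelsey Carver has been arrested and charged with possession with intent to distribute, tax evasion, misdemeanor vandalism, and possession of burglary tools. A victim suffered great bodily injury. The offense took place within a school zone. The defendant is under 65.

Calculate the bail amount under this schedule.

Base amounts from the schedule: possession with intent to distribute $41700; tax evasion $28250; misdemeanor vandalism $1350; possession of burglary tools $5200.
Stacking rule: sum of all bases. $41700 + $28250 + $1350 + $5200 = $76500.
Victim suffered great bodily injury (+20%): $76500 × 1.2 = $91800.
Offense occurred in a school zone (+15%): $91800 × 1.15 = $105570.
$105570 is within the $425000 maximum.

$105570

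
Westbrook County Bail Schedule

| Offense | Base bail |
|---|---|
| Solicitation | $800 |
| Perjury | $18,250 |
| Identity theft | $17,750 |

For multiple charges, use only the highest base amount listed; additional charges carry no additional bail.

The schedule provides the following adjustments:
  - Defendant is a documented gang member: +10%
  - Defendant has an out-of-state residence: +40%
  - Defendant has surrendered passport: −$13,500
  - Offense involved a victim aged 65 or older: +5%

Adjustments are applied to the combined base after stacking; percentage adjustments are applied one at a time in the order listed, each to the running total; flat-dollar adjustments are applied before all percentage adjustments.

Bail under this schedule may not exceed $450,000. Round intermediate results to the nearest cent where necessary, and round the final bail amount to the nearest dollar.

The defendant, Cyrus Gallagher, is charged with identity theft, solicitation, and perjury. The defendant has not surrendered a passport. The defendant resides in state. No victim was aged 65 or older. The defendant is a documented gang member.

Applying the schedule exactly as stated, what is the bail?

Base amounts from the schedule: identity theft $17,750; solicitation $800; perjury $18,250.
Stacking rule: use the highest base only. Highest is perjury at $18,250. Combined base = $18,250.
Defendant is a documented gang member (+10%): $18,250 × 1.1 = $20,075.
$20,075 is within the $450,000 maximum.

$20,075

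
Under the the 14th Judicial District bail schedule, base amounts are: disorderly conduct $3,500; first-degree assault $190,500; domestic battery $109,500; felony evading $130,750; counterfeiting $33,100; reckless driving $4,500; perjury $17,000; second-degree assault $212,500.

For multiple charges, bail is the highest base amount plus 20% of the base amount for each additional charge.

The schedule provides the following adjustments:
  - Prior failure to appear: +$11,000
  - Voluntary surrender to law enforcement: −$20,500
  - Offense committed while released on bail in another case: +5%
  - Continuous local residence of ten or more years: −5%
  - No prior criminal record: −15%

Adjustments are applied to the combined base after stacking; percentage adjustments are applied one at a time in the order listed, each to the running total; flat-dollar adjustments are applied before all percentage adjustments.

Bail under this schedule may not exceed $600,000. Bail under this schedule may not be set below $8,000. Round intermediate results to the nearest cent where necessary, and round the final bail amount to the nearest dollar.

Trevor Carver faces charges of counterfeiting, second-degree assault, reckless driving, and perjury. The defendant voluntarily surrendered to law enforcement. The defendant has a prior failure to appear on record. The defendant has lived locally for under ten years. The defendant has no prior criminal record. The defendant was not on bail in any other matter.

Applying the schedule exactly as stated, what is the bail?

$181,832

Base amounts from the schedule: counterfeiting $33,100; second-degree assault $212,500; reckless driving $4,500; perjury $17,000.
Stacking rule: highest base plus 20% of each additional charge. Highest is second-degree assault at $212,500. Additional: $33,100 × 20% = $6,620; $4,500 × 20% = $900; $17,000 × 20% = $3,400. Combined base = $212,500 + $10,920 = $223,420.
Prior failure to appear (+$11,000 flat): $223,420 + $11,000 = $234,420.
Voluntary surrender to law enforcement (−$20,500 flat): $234,420 − $20,500 = $213,920.
No prior criminal record (−15%): $213,920 × 0.85 = $181,832.
$181,832 is within the $600,000 maximum.
$181,832 is at or above the $8,000 minimum.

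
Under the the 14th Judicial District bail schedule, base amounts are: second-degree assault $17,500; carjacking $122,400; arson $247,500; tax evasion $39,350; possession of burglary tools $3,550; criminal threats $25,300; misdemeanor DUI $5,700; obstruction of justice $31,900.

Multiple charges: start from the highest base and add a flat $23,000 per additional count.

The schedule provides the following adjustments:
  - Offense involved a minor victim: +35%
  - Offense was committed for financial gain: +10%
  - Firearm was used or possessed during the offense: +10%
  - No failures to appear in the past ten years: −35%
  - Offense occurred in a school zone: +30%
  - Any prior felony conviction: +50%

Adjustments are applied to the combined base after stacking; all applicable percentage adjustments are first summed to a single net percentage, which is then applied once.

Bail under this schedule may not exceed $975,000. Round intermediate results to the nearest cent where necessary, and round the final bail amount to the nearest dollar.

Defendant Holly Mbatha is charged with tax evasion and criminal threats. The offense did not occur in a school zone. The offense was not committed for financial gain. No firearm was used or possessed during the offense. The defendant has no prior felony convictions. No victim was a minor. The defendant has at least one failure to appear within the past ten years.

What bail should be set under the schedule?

$62,350

Base amounts from the schedule: tax evasion $39,350; criminal threats $25,300.
Stacking rule: highest base plus $23,000 per additional charge. Highest is tax evasion at $39,350; 1 additional charge → +$23,000. Combined base = $62,350.
No adjustment factors apply to this defendant.
$62,350 is within the $975,000 maximum.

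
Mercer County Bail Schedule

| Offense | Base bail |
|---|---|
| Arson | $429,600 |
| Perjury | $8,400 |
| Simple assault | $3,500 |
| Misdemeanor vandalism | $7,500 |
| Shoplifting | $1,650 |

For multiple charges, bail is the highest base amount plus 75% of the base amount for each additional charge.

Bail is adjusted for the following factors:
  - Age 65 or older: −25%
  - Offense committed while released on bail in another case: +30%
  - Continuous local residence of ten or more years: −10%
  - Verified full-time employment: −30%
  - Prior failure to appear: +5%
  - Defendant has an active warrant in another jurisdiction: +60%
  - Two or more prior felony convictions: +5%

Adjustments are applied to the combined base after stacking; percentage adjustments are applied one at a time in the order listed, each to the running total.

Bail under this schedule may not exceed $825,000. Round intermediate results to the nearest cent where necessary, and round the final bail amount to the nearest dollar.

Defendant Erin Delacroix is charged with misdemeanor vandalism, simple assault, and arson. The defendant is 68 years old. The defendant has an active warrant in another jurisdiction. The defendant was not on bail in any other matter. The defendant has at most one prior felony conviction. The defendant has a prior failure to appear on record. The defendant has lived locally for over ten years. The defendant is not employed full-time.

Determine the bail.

$496,522

Base amounts from the schedule: misdemeanor vandalism $7,500; simple assault $3,500; arson $429,600.
Stacking rule: highest base plus 75% of each additional charge. Highest is arson at $429,600. Additional: $7,500 × 75% = $5,625; $3,500 × 75% = $2,625. Combined base = $429,600 + $8,250 = $437,850.
Age 65 or older (−25%): $437,850 × 0.75 = $328,387.50.
Continuous local residence of ten or more years (−10%): $328,387.50 × 0.9 = $295,548.75.
Prior failure to appear (+5%): $295,548.75 × 1.05 = $310,326.19.
Defendant has an active warrant in another jurisdiction (+60%): $310,326.19 × 1.6 = $496,521.90.
$496,521.90 is within the $825,000 maximum.
Rounded to the nearest dollar: $496,522.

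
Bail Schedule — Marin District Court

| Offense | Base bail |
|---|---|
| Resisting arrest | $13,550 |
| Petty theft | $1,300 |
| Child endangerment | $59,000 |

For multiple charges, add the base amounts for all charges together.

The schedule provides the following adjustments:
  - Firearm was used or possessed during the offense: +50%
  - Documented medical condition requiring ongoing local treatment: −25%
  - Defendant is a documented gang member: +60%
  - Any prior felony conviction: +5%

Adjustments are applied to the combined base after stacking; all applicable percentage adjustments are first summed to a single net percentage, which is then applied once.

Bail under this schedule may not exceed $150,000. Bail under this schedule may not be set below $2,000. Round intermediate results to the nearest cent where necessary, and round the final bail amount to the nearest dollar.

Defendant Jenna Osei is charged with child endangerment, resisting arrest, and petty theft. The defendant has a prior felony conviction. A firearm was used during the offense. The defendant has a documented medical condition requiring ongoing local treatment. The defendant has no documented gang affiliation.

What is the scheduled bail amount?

Base amounts from the schedule: child endangerment $59,000; resisting arrest $13,550; petty theft $1,300.
Stacking rule: sum of all bases. $59,000 + $13,550 + $1,300 = $73,850.
Net percentage adjustment: +50% −25% +5% = +30%. $73,850 × 1.3 = $96,005.
$96,005 is within the $150,000 maximum.
$96,005 is at or above the $2,000 minimum.

$96,005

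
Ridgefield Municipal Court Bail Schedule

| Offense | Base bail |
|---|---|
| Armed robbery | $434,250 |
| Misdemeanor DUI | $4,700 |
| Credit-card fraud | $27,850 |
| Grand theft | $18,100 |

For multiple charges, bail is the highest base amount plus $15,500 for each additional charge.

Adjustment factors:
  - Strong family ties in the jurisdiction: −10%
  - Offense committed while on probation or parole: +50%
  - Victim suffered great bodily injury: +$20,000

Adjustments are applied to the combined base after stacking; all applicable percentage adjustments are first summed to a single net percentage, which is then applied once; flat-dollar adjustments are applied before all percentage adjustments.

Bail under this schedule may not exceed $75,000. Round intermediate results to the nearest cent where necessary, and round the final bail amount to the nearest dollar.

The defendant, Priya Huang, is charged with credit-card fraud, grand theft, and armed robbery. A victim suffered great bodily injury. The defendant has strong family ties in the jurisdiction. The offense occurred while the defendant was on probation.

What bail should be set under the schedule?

Base amounts from the schedule: credit-card fraud $27,850; grand theft $18,100; armed robbery $434,250.
Stacking rule: highest base plus $15,500 per additional charge. Highest is armed robbery at $434,250; 2 additional charges → +$31,000. Combined base = $465,250.
Victim suffered great bodily injury (+$20,000 flat): $465,250 + $20,000 = $485,250.
Net percentage adjustment: −10% +50% = +40%. $485,250 × 1.4 = $679,350.
Result $679,350 exceeds the maximum of $75,000; bail is capped at $75,000.

$75,000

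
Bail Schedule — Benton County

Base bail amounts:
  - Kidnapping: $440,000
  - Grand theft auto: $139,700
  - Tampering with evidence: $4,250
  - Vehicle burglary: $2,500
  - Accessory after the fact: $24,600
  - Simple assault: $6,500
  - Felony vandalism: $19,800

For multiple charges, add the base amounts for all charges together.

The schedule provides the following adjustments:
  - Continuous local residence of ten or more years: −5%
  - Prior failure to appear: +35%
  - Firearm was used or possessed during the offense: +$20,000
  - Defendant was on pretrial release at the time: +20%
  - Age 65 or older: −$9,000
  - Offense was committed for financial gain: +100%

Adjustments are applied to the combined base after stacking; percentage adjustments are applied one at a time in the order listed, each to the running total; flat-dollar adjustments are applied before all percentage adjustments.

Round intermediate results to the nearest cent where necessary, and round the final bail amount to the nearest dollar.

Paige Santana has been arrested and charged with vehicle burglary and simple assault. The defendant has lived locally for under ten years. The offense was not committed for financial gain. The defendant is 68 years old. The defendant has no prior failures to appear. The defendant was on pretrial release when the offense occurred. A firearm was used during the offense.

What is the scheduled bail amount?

$24,000

Base amounts from the schedule: vehicle burglary $2,500; simple assault $6,500.
Stacking rule: sum of all bases. $2,500 + $6,500 = $9,000.
Firearm was used or possessed during the offense (+$20,000 flat): $9,000 + $20,000 = $29,000.
Age 65 or older (−$9,000 flat): $29,000 − $9,000 = $20,000.
Defendant was on pretrial release at the time (+20%): $20,000 × 1.2 = $24,000.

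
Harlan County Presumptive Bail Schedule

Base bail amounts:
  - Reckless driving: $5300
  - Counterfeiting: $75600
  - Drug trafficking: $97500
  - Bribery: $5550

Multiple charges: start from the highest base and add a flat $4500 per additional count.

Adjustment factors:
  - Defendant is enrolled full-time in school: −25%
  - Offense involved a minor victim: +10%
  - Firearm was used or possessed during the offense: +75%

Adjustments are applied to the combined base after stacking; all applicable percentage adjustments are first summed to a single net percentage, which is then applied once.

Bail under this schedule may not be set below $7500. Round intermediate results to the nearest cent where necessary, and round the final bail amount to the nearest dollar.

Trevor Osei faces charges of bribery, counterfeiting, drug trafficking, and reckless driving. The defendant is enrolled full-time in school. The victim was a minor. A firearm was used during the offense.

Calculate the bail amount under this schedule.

Base amounts from the schedule: bribery $5550; counterfeiting $75600; drug trafficking $97500; reckless driving $5300.
Stacking rule: highest base plus $4500 per additional charge. Highest is drug trafficking at $97500; 3 additional charges → +$13500. Combined base = $111000.
Net percentage adjustment: −25% +10% +75% = +60%. $111000 × 1.6 = $177600.
$177600 is at or above the $7500 minimum.

$177600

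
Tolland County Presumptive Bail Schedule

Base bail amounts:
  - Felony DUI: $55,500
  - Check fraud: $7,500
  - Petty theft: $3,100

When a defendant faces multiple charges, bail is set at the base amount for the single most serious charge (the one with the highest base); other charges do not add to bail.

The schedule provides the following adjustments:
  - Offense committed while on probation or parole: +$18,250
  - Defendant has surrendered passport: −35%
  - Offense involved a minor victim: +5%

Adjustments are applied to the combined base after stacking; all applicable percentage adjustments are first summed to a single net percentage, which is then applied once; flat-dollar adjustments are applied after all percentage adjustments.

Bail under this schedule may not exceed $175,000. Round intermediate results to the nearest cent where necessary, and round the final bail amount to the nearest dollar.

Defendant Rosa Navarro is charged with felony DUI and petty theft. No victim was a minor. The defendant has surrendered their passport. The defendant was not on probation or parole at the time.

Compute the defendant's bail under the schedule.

$36,075

Base amounts from the schedule: felony DUI $55,500; petty theft $3,100.
Stacking rule: use the highest base only. Highest is felony DUI at $55,500. Combined base = $55,500.
Defendant has surrendered passport (−35%): $55,500 × 0.65 = $36,075.
$36,075 is within the $175,000 maximum.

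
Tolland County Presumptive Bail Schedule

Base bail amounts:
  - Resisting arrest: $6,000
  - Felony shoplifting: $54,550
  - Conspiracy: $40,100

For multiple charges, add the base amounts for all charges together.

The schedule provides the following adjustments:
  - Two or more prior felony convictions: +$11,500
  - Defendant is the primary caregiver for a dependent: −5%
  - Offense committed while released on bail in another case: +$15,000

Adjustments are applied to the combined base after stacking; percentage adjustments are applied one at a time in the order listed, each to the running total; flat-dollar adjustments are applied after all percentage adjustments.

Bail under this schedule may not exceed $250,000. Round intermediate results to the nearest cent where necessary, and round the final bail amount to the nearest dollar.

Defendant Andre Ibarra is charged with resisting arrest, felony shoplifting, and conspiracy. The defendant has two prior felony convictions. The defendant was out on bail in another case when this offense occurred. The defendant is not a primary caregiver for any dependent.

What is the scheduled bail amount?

$127,150

Base amounts from the schedule: resisting arrest $6,000; felony shoplifting $54,550; conspiracy $40,100.
Stacking rule: sum of all bases. $6,000 + $54,550 + $40,100 = $100,650.
Two or more prior felony convictions (+$11,500 flat): $100,650 + $11,500 = $112,150.
Offense committed while released on bail in another case (+$15,000 flat): $112,150 + $15,000 = $127,150.
$127,150 is within the $250,000 maximum.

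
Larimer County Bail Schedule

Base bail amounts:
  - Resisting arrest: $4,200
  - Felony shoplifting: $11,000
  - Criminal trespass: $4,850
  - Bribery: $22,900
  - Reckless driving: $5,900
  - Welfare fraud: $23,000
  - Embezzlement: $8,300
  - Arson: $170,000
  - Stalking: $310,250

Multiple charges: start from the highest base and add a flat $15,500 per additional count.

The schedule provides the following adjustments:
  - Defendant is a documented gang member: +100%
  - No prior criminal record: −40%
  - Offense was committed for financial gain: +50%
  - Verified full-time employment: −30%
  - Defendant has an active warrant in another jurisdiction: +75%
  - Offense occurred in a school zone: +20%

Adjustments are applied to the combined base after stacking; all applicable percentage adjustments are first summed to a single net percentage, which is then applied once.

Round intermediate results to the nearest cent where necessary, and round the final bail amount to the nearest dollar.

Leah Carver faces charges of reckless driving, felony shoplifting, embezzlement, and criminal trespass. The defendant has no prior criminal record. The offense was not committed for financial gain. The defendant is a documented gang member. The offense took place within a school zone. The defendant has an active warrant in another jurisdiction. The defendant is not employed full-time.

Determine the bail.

Base amounts from the schedule: reckless driving $5,900; felony shoplifting $11,000; embezzlement $8,300; criminal trespass $4,850.
Stacking rule: highest base plus $15,500 per additional charge. Highest is felony shoplifting at $11,000; 3 additional charges → +$46,500. Combined base = $57,500.
Net percentage adjustment: +100% −40% +75% +20% = +155%. $57,500 × 2.55 = $146,625.

$146,625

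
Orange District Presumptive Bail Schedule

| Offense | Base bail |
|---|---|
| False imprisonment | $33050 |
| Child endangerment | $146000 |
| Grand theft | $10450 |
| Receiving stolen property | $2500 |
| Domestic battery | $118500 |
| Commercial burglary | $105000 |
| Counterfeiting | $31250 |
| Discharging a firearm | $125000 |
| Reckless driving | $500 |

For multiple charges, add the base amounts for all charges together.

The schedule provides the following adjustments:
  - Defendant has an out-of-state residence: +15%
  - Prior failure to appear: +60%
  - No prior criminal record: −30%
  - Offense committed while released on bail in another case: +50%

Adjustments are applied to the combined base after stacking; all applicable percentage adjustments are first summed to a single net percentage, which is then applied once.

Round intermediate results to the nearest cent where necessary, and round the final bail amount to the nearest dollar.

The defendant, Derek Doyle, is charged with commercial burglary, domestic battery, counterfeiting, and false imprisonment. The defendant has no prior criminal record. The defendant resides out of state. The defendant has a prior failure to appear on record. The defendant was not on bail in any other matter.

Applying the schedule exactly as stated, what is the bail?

Base amounts from the schedule: commercial burglary $105000; domestic battery $118500; counterfeiting $31250; false imprisonment $33050.
Stacking rule: sum of all bases. $105000 + $118500 + $31250 + $33050 = $287800.
Net percentage adjustment: +15% +60% −30% = +45%. $287800 × 1.45 = $417310.

$417310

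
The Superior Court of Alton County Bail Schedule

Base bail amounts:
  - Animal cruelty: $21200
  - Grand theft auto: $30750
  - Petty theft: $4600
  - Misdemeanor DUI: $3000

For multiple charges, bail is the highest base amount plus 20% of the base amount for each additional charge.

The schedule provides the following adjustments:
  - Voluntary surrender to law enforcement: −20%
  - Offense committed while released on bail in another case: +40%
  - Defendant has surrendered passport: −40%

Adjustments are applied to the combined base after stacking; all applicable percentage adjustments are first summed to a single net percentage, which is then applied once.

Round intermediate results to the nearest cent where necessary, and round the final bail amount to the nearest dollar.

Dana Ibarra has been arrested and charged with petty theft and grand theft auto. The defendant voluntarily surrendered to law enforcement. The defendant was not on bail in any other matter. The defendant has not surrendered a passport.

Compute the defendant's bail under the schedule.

Base amounts from the schedule: petty theft $4600; grand theft auto $30750.
Stacking rule: highest base plus 20% of each additional charge. Highest is grand theft auto at $30750. Additional: $4600 × 20% = $920. Combined base = $30750 + $920 = $31670.
Voluntary surrender to law enforcement (−20%): $31670 × 0.8 = $25336.

$25336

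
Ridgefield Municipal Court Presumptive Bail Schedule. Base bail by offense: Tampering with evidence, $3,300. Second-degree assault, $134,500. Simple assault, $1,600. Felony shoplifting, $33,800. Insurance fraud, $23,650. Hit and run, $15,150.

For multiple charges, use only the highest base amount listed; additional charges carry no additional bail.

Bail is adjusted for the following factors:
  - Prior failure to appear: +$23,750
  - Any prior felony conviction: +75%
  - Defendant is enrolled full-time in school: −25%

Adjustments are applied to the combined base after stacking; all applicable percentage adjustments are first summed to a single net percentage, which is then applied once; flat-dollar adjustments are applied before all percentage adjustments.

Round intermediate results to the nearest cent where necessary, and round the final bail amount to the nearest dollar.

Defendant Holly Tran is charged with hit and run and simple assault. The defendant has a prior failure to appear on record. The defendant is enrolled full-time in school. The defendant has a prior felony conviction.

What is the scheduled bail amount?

Base amounts from the schedule: hit and run $15,150; simple assault $1,600.
Stacking rule: use the highest base only. Highest is hit and run at $15,150. Combined base = $15,150.
Prior failure to appear (+$23,750 flat): $15,150 + $23,750 = $38,900.
Net percentage adjustment: +75% −25% = +50%. $38,900 × 1.5 = $58,350.

$58,350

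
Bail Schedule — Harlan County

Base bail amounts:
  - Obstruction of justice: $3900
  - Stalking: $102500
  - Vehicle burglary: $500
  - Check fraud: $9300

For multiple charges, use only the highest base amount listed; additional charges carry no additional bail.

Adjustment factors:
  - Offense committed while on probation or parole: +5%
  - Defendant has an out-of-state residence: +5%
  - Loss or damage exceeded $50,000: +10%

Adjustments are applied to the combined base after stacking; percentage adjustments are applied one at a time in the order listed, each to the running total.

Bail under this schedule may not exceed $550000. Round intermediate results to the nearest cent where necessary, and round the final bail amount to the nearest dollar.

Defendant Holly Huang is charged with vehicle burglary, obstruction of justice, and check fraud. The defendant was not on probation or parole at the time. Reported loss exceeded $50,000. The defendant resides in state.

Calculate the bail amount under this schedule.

$10230

Base amounts from the schedule: vehicle burglary $500; obstruction of justice $3900; check fraud $9300.
Stacking rule: use the highest base only. Highest is check fraud at $9300. Combined base = $9300.
Loss or damage exceeded $50,000 (+10%): $9300 × 1.1 = $10230.
$10230 is within the $550000 maximum.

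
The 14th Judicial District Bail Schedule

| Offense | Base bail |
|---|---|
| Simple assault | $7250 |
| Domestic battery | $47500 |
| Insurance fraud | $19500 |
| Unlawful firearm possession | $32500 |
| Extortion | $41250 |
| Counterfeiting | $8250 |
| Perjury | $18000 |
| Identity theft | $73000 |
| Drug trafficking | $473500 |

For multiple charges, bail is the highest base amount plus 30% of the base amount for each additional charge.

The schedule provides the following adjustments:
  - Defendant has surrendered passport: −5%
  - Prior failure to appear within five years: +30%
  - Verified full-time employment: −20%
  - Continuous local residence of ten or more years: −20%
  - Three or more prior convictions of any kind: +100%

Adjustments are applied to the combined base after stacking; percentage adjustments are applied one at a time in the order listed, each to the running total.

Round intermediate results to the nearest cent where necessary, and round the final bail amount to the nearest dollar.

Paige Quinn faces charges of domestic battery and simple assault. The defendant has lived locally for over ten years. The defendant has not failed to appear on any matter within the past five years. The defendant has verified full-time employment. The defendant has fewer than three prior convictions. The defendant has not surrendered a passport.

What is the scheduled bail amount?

Base amounts from the schedule: domestic battery $47500; simple assault $7250.
Stacking rule: highest base plus 30% of each additional charge. Highest is domestic battery at $47500. Additional: $7250 × 30% = $2175. Combined base = $47500 + $2175 = $49675.
Verified full-time employment (−20%): $49675 × 0.8 = $39740.
Continuous local residence of ten or more years (−20%): $39740 × 0.8 = $31792.

$31792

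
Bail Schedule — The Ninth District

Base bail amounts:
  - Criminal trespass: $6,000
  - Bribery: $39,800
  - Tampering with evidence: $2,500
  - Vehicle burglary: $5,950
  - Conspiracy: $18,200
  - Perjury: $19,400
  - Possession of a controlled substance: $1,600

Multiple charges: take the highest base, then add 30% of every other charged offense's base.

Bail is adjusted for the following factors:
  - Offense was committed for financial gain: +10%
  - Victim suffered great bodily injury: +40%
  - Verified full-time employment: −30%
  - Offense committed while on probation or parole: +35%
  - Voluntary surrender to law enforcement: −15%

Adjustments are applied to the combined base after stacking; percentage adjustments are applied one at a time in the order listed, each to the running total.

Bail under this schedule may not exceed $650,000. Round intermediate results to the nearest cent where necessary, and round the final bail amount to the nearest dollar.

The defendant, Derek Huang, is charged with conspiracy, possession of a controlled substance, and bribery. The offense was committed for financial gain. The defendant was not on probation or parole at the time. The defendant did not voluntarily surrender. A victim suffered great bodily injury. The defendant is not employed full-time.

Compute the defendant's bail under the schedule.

$70,440

Base amounts from the schedule: conspiracy $18,200; possession of a controlled substance $1,600; bribery $39,800.
Stacking rule: highest base plus 30% of each additional charge. Highest is bribery at $39,800. Additional: $18,200 × 30% = $5,460; $1,600 × 30% = $480. Combined base = $39,800 + $5,940 = $45,740.
Offense was committed for financial gain (+10%): $45,740 × 1.1 = $50,314.
Victim suffered great bodily injury (+40%): $50,314 × 1.4 = $70,439.60.
$70,439.60 is within the $650,000 maximum.
Rounded to the nearest dollar: $70,440.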